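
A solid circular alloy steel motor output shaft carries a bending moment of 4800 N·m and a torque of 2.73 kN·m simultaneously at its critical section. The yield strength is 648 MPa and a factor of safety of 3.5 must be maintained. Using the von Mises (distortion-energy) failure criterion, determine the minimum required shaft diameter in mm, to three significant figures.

d = 66.5 mm

σ_allow = σ_y/n = 648/3.5 = 185.1 MPa.
For a solid shaft σ_b = 32M/(πd³) and τ = 16T/(πd³), so the von Mises stress is σ' = (16/πd³)·√(4M²+3T²).
√(4M²+3T²) = √(4×(4.800×10^6)² + 3×(2.730×10^6)²) = 1.070×10^7 N·mm.
d³ = 16×1.070×10^7/(π×185.1) = 294400 mm³.
d = 66.52 mm.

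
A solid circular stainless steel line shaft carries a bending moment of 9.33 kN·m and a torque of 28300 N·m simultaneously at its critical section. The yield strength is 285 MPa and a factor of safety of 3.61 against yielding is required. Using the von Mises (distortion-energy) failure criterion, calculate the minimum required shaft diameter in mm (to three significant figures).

d = 150 mm

σ_allow = σ_y/n = 285/3.61 = 78.95 MPa.
For a solid shaft σ_b = 32M/(πd³) and τ = 16T/(πd³), so the von Mises stress is σ' = (16/πd³)·√(4M²+3T²).
√(4M²+3T²) = √(4×(9.330×10^6)² + 3×(2.830×10^7)²) = 5.245×10^7 N·mm.
d³ = 16×5.245×10^7/(π×78.95) = 3.384×10^6 mm³.
d = 150.1 mm.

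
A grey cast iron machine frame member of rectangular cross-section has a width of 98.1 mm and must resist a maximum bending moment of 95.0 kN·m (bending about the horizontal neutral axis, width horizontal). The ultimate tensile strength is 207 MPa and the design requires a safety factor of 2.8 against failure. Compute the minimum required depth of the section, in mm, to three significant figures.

σ_allow = 207/2.8 = 73.93 MPa.
For a rectangular section σ = 6M/(bh²), so h² = 6M/(b σ_allow) = 6×9.5000×10^7/(98.1×73.93) = 78590 mm².
h = 280.3 mm.

h = 280 mm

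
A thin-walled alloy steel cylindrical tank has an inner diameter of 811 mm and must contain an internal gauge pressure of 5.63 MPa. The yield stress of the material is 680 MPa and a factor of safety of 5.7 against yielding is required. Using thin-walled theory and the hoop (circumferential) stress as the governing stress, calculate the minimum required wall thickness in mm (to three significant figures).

t = 19.1 mm

σ_allow = 680/5.7 = 119.3 MPa.
Hoop stress σ_h = pD/(2t), so t = pD/(2σ_allow) = 5.63×811/(2×119.3) = 19.14 mm.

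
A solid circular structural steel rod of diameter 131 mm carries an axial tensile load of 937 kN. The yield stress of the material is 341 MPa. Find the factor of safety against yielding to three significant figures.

A = πd²/4 = 13480 mm².
σ = F/A = 937000/13480 = 69.52 MPa.
n = 341/69.52 = 4.905.

n = 4.91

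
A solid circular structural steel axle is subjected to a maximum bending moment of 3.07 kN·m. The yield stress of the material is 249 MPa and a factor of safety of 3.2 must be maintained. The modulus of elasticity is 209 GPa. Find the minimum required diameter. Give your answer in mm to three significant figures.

σ_allow = 249/3.2 = 77.81 MPa.
For a solid circular section σ = 32M/(πd³), so d³ = 32M/(π σ_allow) = 32×3070000/(π×77.81) = 401900 mm³.
d = 73.80 mm.

d = 73.8 mm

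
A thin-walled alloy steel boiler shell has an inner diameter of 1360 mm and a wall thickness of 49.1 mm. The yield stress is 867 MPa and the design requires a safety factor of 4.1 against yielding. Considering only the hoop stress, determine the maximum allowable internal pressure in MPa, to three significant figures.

σ_allow = 867/4.1 = 211.5 MPa.
σ_h = pD/(2t) → p_allow = 2σ_allow t/D = 2×211.5×49.1/1360 = 15.27 MPa.

p_allow = 15.3 MPa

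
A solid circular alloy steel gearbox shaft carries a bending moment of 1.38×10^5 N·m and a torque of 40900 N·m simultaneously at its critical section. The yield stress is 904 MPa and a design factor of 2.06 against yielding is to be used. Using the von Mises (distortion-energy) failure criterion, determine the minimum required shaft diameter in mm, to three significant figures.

d = 149 mm

σ_allow = σ_y/n = 904/2.06 = 438.8 MPa.
For a solid shaft σ_b = 32M/(πd³) and τ = 16T/(πd³), so the von Mises stress is σ' = (16/πd³)·√(4M²+3T²).
√(4M²+3T²) = √(4×(1.380×10^8)² + 3×(4.090×10^7)²) = 2.849×10^8 N·mm.
d³ = 16×2.849×10^8/(π×438.8) = 3.307×10^6 mm³.
d = 149.0 mm.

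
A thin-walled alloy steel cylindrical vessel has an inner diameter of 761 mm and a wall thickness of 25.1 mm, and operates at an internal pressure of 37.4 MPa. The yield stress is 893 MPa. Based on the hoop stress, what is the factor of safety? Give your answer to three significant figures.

σ_h = pD/(2t) = 37.4×761/(2×25.1) = 567.0 MPa.
n = 893/567.0 = 1.575.

n = 1.58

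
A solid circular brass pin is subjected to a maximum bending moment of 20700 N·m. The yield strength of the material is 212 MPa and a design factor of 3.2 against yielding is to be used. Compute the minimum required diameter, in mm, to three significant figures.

d = 147 mm

σ_allow = 212/3.2 = 66.25 MPa.
For a solid circular section σ = 32M/(πd³), so d³ = 32M/(π σ_allow) = 32×2.0700×10^7/(π×66.25) = 3.183×10^6 mm³.
d = 147.1 mm.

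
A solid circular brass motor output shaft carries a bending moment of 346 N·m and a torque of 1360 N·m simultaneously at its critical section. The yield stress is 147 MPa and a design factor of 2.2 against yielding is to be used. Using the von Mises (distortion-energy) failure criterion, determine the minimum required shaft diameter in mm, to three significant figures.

σ_allow = σ_y/n = 147/2.2 = 66.82 MPa.
For a solid shaft σ_b = 32M/(πd³) and τ = 16T/(πd³), so the von Mises stress is σ' = (16/πd³)·√(4M²+3T²).
√(4M²+3T²) = √(4×(346000)² + 3×(1.360×10^6)²) = 2.455×10^6 N·mm.
d³ = 16×2.455×10^6/(π×66.82) = 187100 mm³.
d = 57.20 mm.

d = 57.2 mm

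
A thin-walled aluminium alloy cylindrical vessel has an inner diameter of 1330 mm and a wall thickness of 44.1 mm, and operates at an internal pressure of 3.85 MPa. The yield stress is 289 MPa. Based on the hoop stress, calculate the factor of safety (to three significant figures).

n = 4.98

σ_h = pD/(2t) = 3.85×1330/(2×44.1) = 58.06 MPa.
n = 289/58.06 = 4.978.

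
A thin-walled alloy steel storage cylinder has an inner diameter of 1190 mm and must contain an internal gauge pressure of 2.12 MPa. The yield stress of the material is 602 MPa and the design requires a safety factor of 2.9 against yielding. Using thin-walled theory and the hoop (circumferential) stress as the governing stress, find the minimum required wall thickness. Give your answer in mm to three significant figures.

σ_allow = 602/2.9 = 207.6 MPa.
Hoop stress σ_h = pD/(2t), so t = pD/(2σ_allow) = 2.12×1190/(2×207.6) = 6.077 mm.

t = 6.08 mm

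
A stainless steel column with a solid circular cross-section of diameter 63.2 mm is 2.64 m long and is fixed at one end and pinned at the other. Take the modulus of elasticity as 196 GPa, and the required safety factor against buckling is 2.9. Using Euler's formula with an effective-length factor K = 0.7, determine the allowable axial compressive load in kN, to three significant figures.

P_allow = 153 kN

I = πd⁴/64 = π×63.2⁴/64 = 783100 mm⁴.
Effective length L_e = KL = 0.7×2.64 m = 1848 mm.
Euler critical load P_cr = π²EI/L_e² = π²×196000×783100/1848² = 443600 N.
P_allow = P_cr/n = 443600/2.9 = 153000 N.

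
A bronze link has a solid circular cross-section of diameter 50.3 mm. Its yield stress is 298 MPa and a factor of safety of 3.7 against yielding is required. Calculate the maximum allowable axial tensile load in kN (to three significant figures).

σ_allow = 298/3.7 = 80.54 MPa.
A = πd²/4 = π×50.3²/4 = 1987 mm².
F_allow = σ_allow × A = 80.54×1987 = 160000 N.

F_allow = 160 kN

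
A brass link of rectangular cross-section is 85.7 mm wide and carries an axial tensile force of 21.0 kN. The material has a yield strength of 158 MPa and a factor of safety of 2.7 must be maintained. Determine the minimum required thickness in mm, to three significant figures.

σ_allow = 158/2.7 = 58.52 MPa.
Required area A = F/σ_allow = 21000/58.52 = 358.9 mm².
t = A/w = 358.9/85.7 = 4.187 mm.

t = 4.19 mm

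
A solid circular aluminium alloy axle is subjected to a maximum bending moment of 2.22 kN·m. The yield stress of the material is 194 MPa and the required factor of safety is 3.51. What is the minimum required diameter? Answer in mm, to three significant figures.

d = 74.2 mm

σ_allow = 194/3.51 = 55.27 MPa.
For a solid circular section σ = 32M/(πd³), so d³ = 32M/(π σ_allow) = 32×2220000/(π×55.27) = 409100 mm³.
d = 74.24 mm.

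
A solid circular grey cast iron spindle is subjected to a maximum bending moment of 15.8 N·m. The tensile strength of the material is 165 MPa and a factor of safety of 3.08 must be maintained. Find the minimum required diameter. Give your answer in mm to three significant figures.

σ_allow = 165/3.08 = 53.57 MPa.
For a solid circular section σ = 32M/(πd³), so d³ = 32M/(π σ_allow) = 32×15800/(π×53.57) = 3004 mm³.
d = 14.43 mm.

d = 14.4 mm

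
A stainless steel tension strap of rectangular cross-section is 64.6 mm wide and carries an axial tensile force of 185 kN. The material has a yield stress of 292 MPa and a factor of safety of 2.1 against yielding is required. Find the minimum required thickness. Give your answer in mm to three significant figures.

σ_allow = 292/2.1 = 139.0 MPa.
Required area A = F/σ_allow = 185000/139.0 = 1330 mm².
t = A/w = 1330/64.6 = 20.60 mm.

t = 20.6 mm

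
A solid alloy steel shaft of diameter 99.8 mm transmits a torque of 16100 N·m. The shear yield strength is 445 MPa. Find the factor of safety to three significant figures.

τ = 16T/(πd³) = 16×1.6100×10^7/(π×99.8³) = 82.49 MPa.
n = τ_limit/τ = 445/82.49 = 5.395.

n = 5.39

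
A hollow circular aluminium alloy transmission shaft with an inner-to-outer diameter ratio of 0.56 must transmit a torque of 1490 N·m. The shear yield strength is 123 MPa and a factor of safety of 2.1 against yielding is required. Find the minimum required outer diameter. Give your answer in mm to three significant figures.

d_o = 52.4 mm

τ_allow = 123/2.1 = 58.57 MPa.
For a hollow shaft τ = 16T/[πd_o³(1−k⁴)] with k = 0.56, so 1−k⁴ = 0.9017.
d_o³ = 16T/[π τ_allow (1−k⁴)] = 16×1490000/(π×58.57×0.9017) = 143700 mm³.
d_o = 52.38 mm.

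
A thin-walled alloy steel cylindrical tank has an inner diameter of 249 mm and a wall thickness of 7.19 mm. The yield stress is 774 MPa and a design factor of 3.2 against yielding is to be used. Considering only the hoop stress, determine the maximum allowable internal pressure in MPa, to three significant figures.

p_allow = 14.0 MPa

σ_allow = 774/3.2 = 241.9 MPa.
σ_h = pD/(2t) → p_allow = 2σ_allow t/D = 2×241.9×7.19/249 = 13.97 MPa.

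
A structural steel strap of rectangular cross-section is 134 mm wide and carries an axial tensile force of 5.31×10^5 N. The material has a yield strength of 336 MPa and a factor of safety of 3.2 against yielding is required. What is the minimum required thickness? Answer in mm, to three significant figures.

t = 37.7 mm

σ_allow = 336/3.2 = 105.0 MPa.
Required area A = F/σ_allow = 531000/105.0 = 5057 mm².
t = A/w = 5057/134 = 37.74 mm.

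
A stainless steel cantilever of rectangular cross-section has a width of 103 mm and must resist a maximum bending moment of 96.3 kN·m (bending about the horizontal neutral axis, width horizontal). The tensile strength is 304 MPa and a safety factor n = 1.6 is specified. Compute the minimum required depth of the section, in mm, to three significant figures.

h = 172 mm

σ_allow = 304/1.6 = 190.0 MPa.
For a rectangular section σ = 6M/(bh²), so h² = 6M/(b σ_allow) = 6×9.6300×10^7/(103×190.0) = 29520 mm².
h = 171.8 mm.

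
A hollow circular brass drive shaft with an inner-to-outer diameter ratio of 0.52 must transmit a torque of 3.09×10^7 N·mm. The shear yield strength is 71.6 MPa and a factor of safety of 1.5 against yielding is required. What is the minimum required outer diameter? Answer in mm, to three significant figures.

d_o = 153 mm

τ_allow = 71.6/1.5 = 47.73 MPa.
For a hollow shaft τ = 16T/[πd_o³(1−k⁴)] with k = 0.52, so 1−k⁴ = 0.9269.
d_o³ = 16T/[π τ_allow (1−k⁴)] = 16×3.0900×10^7/(π×47.73×0.9269) = 3.557×10^6 mm³.
d_o = 152.6 mm.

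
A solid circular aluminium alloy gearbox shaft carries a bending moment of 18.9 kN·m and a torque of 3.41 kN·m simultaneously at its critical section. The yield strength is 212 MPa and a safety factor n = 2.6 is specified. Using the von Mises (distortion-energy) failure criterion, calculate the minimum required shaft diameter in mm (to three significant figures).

σ_allow = σ_y/n = 212/2.6 = 81.54 MPa.
For a solid shaft σ_b = 32M/(πd³) and τ = 16T/(πd³), so the von Mises stress is σ' = (16/πd³)·√(4M²+3T²).
√(4M²+3T²) = √(4×(1.890×10^7)² + 3×(3.410×10^6)²) = 3.826×10^7 N·mm.
d³ = 16×3.826×10^7/(π×81.54) = 2.390×10^6 mm³.
d = 133.7 mm.

d = 134 mm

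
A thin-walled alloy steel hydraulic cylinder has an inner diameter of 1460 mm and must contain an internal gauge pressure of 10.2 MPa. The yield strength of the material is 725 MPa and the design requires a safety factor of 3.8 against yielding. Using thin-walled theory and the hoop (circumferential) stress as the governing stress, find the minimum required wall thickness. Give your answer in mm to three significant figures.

t = 39.0 mm

σ_allow = 725/3.8 = 190.8 MPa.
Hoop stress σ_h = pD/(2t), so t = pD/(2σ_allow) = 10.2×1460/(2×190.8) = 39.03 mm.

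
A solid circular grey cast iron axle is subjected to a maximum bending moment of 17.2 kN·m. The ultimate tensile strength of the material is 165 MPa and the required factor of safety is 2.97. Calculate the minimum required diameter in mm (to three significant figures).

d = 147 mm

σ_allow = 165/2.97 = 55.56 MPa.
For a solid circular section σ = 32M/(πd³), so d³ = 32M/(π σ_allow) = 32×1.7200×10^7/(π×55.56) = 3.154×10^6 mm³.
d = 146.6 mm.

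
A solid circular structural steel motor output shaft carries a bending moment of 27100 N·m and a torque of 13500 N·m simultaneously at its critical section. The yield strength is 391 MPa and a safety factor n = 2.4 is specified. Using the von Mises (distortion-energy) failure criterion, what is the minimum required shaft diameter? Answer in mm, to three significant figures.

σ_allow = σ_y/n = 391/2.4 = 162.9 MPa.
For a solid shaft σ_b = 32M/(πd³) and τ = 16T/(πd³), so the von Mises stress is σ' = (16/πd³)·√(4M²+3T²).
√(4M²+3T²) = √(4×(2.710×10^7)² + 3×(1.350×10^7)²) = 5.903×10^7 N·mm.
d³ = 16×5.903×10^7/(π×162.9) = 1.845×10^6 mm³.
d = 122.7 mm.

d = 123 mm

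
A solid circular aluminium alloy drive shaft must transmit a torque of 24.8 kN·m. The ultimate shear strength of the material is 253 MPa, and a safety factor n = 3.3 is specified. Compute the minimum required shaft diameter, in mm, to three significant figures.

Allowable shear stress τ_allow = 253/3.3 = 76.67 MPa.
For a solid shaft τ = 16T/(πd³), so d³ = 16T/(π τ_allow) = 16×2.4800×10^7/(π×76.67) = 1.647×10^6 mm³.
d = (1.647×10^6)^(1/3) = 118.1 mm.

d = 118 mm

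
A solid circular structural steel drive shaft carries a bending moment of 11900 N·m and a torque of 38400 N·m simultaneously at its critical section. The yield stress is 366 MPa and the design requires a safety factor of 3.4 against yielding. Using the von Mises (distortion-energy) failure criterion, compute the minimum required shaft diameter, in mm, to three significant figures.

d = 150 mm

σ_allow = σ_y/n = 366/3.4 = 107.6 MPa.
For a solid shaft σ_b = 32M/(πd³) and τ = 16T/(πd³), so the von Mises stress is σ' = (16/πd³)·√(4M²+3T²).
√(4M²+3T²) = √(4×(1.190×10^7)² + 3×(3.840×10^7)²) = 7.064×10^7 N·mm.
d³ = 16×7.064×10^7/(π×107.6) = 3.342×10^6 mm³.
d = 149.5 mm.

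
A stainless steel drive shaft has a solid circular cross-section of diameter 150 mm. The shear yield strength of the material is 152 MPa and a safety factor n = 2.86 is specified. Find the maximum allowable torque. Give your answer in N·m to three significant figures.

T_allow = 35200 N·m

τ_allow = 152/2.86 = 53.15 MPa.
For a solid shaft T_allow = τ_allow·πd³/16; πd³/16 = π×150³/16 = 662700 mm³.
T_allow = 53.15×662700 = 3.522×10^7 N·mm = 35220 N·m.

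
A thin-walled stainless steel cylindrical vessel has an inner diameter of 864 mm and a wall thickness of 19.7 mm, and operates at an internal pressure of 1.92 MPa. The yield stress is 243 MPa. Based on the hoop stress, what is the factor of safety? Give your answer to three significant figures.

σ_h = pD/(2t) = 1.92×864/(2×19.7) = 42.10 MPa.
n = 243/42.10 = 5.771.

n = 5.77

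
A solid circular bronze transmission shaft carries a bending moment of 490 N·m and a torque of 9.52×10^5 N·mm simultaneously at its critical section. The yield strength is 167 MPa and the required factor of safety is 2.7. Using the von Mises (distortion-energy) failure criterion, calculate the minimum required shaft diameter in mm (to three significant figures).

d = 54.1 mm

σ_allow = σ_y/n = 167/2.7 = 61.85 MPa.
For a solid shaft σ_b = 32M/(πd³) and τ = 16T/(πd³), so the von Mises stress is σ' = (16/πd³)·√(4M²+3T²).
√(4M²+3T²) = √(4×(490000)² + 3×(952000)²) = 1.918×10^6 N·mm.
d³ = 16×1.918×10^6/(π×61.85) = 157900 mm³.
d = 54.05 mm.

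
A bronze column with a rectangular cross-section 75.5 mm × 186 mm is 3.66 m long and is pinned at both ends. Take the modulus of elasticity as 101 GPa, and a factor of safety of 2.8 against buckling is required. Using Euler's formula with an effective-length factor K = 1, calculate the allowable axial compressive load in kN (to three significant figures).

P_allow = 177 kN

Buckling occurs about the weak axis: I_min = h·b³/12 = 186×75.5³/12 = 6.671×10^6 mm⁴ (b = 75.5 mm is the smaller dimension).
Effective length L_e = KL = 1×3.66 m = 3660 mm.
Euler critical load P_cr = π²EI/L_e² = π²×101000×6.671×10^6/3660² = 496400 N.
P_allow = P_cr/n = 496400/2.8 = 177300 N.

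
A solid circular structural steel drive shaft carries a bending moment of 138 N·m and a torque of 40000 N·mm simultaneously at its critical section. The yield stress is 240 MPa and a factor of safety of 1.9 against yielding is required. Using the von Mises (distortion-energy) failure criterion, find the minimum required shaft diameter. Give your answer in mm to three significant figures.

σ_allow = σ_y/n = 240/1.9 = 126.3 MPa.
For a solid shaft σ_b = 32M/(πd³) and τ = 16T/(πd³), so the von Mises stress is σ' = (16/πd³)·√(4M²+3T²).
√(4M²+3T²) = √(4×(138000)² + 3×(40000)²) = 284600 N·mm.
d³ = 16×284600/(π×126.3) = 11470 mm³.
d = 22.55 mm.

d = 22.6 mm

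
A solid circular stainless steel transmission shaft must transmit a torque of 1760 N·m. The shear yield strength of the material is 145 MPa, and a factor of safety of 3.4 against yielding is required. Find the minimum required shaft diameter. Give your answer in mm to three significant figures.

d = 59.5 mm

Allowable shear stress τ_allow = 145/3.4 = 42.65 MPa.
For a solid shaft τ = 16T/(πd³), so d³ = 16T/(π τ_allow) = 16×1760000/(π×42.65) = 210200 mm³.
d = (210200)^(1/3) = 59.46 mm.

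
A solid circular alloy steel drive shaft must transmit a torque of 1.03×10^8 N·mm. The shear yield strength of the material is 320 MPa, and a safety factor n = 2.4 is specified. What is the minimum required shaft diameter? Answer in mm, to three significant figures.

Allowable shear stress τ_allow = 320/2.4 = 133.3 MPa.
For a solid shaft τ = 16T/(πd³), so d³ = 16T/(π τ_allow) = 16×1.0300×10^8/(π×133.3) = 3.934×10^6 mm³.
d = (3.934×10^6)^(1/3) = 157.9 mm.

d = 158 mm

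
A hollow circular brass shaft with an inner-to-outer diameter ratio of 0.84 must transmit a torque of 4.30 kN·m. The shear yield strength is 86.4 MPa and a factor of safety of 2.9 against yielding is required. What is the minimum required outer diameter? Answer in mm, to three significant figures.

τ_allow = 86.4/2.9 = 29.79 MPa.
For a hollow shaft τ = 16T/[πd_o³(1−k⁴)] with k = 0.84, so 1−k⁴ = 0.5021.
d_o³ = 16T/[π τ_allow (1−k⁴)] = 16×4300000/(π×29.79×0.5021) = 1.464×10^6 mm³.
d_o = 113.5 mm.

d_o = 114 mm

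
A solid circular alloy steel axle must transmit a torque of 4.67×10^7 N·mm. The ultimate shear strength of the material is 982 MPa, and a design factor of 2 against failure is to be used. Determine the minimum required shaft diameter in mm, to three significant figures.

d = 78.5 mm

Allowable shear stress τ_allow = 982/2 = 491.0 MPa.
For a solid shaft τ = 16T/(πd³), so d³ = 16T/(π τ_allow) = 16×4.6700×10^7/(π×491.0) = 484400 mm³.
d = (484400)^(1/3) = 78.54 mm.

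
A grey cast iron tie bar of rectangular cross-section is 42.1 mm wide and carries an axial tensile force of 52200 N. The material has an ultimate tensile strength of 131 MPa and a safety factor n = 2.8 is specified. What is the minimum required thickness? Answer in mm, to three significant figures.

σ_allow = 131/2.8 = 46.79 MPa.
Required area A = F/σ_allow = 52200/46.79 = 1116 mm².
t = A/w = 1116/42.1 = 26.50 mm.

t = 26.5 mm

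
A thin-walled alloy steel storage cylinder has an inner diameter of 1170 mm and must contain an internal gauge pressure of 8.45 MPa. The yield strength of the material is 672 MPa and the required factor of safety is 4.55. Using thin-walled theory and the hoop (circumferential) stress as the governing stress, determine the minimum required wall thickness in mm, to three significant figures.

σ_allow = 672/4.55 = 147.7 MPa.
Hoop stress σ_h = pD/(2t), so t = pD/(2σ_allow) = 8.45×1170/(2×147.7) = 33.47 mm.

t = 33.5 mm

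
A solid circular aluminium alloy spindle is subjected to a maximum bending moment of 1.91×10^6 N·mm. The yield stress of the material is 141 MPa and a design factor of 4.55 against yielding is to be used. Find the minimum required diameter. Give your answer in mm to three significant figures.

σ_allow = 141/4.55 = 30.99 MPa.
For a solid circular section σ = 32M/(πd³), so d³ = 32M/(π σ_allow) = 32×1910000/(π×30.99) = 627800 mm³.
d = 85.63 mm.

d = 85.6 mm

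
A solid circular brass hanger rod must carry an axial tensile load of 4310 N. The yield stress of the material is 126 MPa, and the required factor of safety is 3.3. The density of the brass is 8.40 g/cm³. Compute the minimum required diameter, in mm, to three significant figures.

Allowable stress σ_allow = 126/3.3 = 38.18 MPa.
Required area A = F/σ_allow = 4310.0/38.18 = 112.9 mm².
A = πd²/4 → d = √(4A/π) = 11.99 mm.

d = 12.0 mm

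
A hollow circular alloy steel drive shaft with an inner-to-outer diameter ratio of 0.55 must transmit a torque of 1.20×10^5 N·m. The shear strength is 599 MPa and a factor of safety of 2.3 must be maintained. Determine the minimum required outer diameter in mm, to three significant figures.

τ_allow = 599/2.3 = 260.4 MPa.
For a hollow shaft τ = 16T/[πd_o³(1−k⁴)] with k = 0.55, so 1−k⁴ = 0.9085.
d_o³ = 16T/[π τ_allow (1−k⁴)] = 16×1.2000×10^8/(π×260.4×0.9085) = 2.583×10^6 mm³.
d_o = 137.2 mm.

d_o = 137 mm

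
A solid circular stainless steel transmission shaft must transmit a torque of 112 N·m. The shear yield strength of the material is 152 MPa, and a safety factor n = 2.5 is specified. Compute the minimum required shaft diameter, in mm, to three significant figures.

d = 21.1 mm

Allowable shear stress τ_allow = 152/2.5 = 60.80 MPa.
For a solid shaft τ = 16T/(πd³), so d³ = 16T/(π τ_allow) = 16×112000/(π×60.80) = 9382 mm³.
d = (9382)^(1/3) = 21.09 mm.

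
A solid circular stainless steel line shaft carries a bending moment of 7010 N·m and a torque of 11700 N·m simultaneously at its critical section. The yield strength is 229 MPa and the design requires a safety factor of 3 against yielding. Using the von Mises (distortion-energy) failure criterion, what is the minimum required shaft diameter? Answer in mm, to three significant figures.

σ_allow = σ_y/n = 229/3 = 76.33 MPa.
For a solid shaft σ_b = 32M/(πd³) and τ = 16T/(πd³), so the von Mises stress is σ' = (16/πd³)·√(4M²+3T²).
√(4M²+3T²) = √(4×(7.010×10^6)² + 3×(1.170×10^7)²) = 2.464×10^7 N·mm.
d³ = 16×2.464×10^7/(π×76.33) = 1.644×10^6 mm³.
d = 118.0 mm.

d = 118 mm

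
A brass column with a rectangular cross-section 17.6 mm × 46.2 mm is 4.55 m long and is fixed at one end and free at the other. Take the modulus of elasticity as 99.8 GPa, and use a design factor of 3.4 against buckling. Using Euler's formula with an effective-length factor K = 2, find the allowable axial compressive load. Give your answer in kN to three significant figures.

P_allow = 0.0734 kN

Buckling occurs about the weak axis: I_min = h·b³/12 = 46.2×17.6³/12 = 20990 mm⁴ (b = 17.6 mm is the smaller dimension).
Effective length L_e = KL = 2×4.55 m = 9100 mm.
Euler critical load P_cr = π²EI/L_e² = π²×99800×20990/9100² = 249.7 N.
P_allow = P_cr/n = 249.7/3.4 = 73.43 N.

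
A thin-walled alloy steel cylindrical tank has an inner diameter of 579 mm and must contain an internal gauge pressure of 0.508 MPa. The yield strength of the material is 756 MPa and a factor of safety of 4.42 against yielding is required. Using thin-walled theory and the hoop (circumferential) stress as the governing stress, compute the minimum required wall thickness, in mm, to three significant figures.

t = 0.860 mm

σ_allow = 756/4.42 = 171.0 MPa.
Hoop stress σ_h = pD/(2t), so t = pD/(2σ_allow) = 0.508×579/(2×171.0) = 0.8598 mm.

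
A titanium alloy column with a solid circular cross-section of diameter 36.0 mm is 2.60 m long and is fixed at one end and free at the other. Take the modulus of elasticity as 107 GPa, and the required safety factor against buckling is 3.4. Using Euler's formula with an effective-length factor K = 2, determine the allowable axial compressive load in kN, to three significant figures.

I = πd⁴/64 = π×36.0⁴/64 = 82450 mm⁴.
Effective length L_e = KL = 2×2.60 m = 5200 mm.
Euler critical load P_cr = π²EI/L_e² = π²×107000×82450/5200² = 3220 N.
P_allow = P_cr/n = 3220/3.4 = 947.1 N.

P_allow = 0.947 kN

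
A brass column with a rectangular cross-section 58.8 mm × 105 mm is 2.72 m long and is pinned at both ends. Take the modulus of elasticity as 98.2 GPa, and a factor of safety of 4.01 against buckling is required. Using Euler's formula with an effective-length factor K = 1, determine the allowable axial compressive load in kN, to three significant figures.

Buckling occurs about the weak axis: I_min = h·b³/12 = 105×58.8³/12 = 1.779×10^6 mm⁴ (b = 58.8 mm is the smaller dimension).
Effective length L_e = KL = 1×2.72 m = 2720 mm.
Euler critical load P_cr = π²EI/L_e² = π²×98200×1.779×10^6/2720² = 233000 N.
P_allow = P_cr/n = 233000/4.01 = 58110 N.

P_allow = 58.1 kN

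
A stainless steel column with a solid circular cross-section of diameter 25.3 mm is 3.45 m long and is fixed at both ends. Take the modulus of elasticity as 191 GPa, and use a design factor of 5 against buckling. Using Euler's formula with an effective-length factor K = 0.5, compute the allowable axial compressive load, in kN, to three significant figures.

P_allow = 2.55 kN

I = πd⁴/64 = π×25.3⁴/64 = 20110 mm⁴.
Effective length L_e = KL = 0.5×3.45 m = 1725 mm.
Euler critical load P_cr = π²EI/L_e² = π²×191000×20110/1725² = 12740 N.
P_allow = P_cr/n = 12740/5 = 2548 N.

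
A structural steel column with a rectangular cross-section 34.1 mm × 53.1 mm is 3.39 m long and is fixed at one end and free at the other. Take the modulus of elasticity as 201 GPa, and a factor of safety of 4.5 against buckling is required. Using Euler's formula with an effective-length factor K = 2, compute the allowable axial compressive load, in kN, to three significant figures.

Buckling occurs about the weak axis: I_min = h·b³/12 = 53.1×34.1³/12 = 175500 mm⁴ (b = 34.1 mm is the smaller dimension).
Effective length L_e = KL = 2×3.39 m = 6780 mm.
Euler critical load P_cr = π²EI/L_e² = π²×201000×175500/6780² = 7572 N.
P_allow = P_cr/n = 7572/4.5 = 1683 N.

P_allow = 1.68 kN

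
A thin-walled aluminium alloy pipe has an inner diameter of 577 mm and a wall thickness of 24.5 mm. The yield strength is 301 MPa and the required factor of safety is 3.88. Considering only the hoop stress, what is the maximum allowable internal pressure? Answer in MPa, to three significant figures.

p_allow = 6.59 MPa

σ_allow = 301/3.88 = 77.58 MPa.
σ_h = pD/(2t) → p_allow = 2σ_allow t/D = 2×77.58×24.5/577 = 6.588 MPa.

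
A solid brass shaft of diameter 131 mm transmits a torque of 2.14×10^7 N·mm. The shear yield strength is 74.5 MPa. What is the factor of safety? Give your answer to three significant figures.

n = 1.54

τ = 16T/(πd³) = 16×2.1400×10^7/(π×131³) = 48.48 MPa.
n = τ_limit/τ = 74.5/48.48 = 1.537.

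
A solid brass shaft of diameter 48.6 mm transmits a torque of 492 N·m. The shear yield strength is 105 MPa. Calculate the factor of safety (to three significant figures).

τ = 16T/(πd³) = 16×492000/(π×48.6³) = 21.83 MPa.
n = τ_limit/τ = 105/21.83 = 4.810.

n = 4.81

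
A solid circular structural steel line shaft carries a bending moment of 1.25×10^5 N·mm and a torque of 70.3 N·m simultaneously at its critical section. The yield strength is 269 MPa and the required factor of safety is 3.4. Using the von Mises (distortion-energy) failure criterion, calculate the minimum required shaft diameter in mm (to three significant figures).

σ_allow = σ_y/n = 269/3.4 = 79.12 MPa.
For a solid shaft σ_b = 32M/(πd³) and τ = 16T/(πd³), so the von Mises stress is σ' = (16/πd³)·√(4M²+3T²).
√(4M²+3T²) = √(4×(125000)² + 3×(70300)²) = 278100 N·mm.
d³ = 16×278100/(π×79.12) = 17900 mm³.
d = 26.16 mm.

d = 26.2 mm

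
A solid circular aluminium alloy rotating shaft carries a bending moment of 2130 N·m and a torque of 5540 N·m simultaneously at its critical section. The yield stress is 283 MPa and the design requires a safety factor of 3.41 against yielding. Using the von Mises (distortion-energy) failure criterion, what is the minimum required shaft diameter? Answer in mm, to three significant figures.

σ_allow = σ_y/n = 283/3.41 = 82.99 MPa.
For a solid shaft σ_b = 32M/(πd³) and τ = 16T/(πd³), so the von Mises stress is σ' = (16/πd³)·√(4M²+3T²).
√(4M²+3T²) = √(4×(2.130×10^6)² + 3×(5.540×10^6)²) = 1.050×10^7 N·mm.
d³ = 16×1.050×10^7/(π×82.99) = 644300 mm³.
d = 86.37 mm.

d = 86.4 mm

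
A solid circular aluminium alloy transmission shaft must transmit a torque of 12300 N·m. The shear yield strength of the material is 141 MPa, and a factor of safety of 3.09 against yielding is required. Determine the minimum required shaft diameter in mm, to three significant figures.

Allowable shear stress τ_allow = 141/3.09 = 45.63 MPa.
For a solid shaft τ = 16T/(πd³), so d³ = 16T/(π τ_allow) = 16×1.2300×10^7/(π×45.63) = 1.373×10^6 mm³.
d = (1.373×10^6)^(1/3) = 111.1 mm.

d = 111 mm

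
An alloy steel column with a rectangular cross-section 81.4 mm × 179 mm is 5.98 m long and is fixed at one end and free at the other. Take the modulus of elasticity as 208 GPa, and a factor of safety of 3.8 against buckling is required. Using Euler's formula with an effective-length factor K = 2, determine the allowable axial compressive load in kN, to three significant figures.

P_allow = 30.4 kN

Buckling occurs about the weak axis: I_min = h·b³/12 = 179×81.4³/12 = 8.045×10^6 mm⁴ (b = 81.4 mm is the smaller dimension).
Effective length L_e = KL = 2×5.98 m = 11960 mm.
Euler critical load P_cr = π²EI/L_e² = π²×208000×8.045×10^6/11960² = 115500 N.
P_allow = P_cr/n = 115500/3.8 = 30390 N.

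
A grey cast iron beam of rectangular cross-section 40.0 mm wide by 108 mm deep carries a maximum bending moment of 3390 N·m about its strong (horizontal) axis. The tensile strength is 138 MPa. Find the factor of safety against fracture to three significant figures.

Section modulus S = bh²/6 = 40.0×108²/6 = 77760 mm³.
σ = M/S = 3390000/77760 = 43.60 MPa.
n = 138/43.60 = 3.165.

n = 3.17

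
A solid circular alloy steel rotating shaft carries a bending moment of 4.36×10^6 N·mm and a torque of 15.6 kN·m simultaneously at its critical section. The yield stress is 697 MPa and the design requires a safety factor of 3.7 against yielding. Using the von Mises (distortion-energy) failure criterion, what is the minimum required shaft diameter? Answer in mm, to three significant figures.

σ_allow = σ_y/n = 697/3.7 = 188.4 MPa.
For a solid shaft σ_b = 32M/(πd³) and τ = 16T/(πd³), so the von Mises stress is σ' = (16/πd³)·√(4M²+3T²).
√(4M²+3T²) = √(4×(4.360×10^6)² + 3×(1.560×10^7)²) = 2.839×10^7 N·mm.
d³ = 16×2.839×10^7/(π×188.4) = 767600 mm³.
d = 91.56 mm.

d = 91.6 mm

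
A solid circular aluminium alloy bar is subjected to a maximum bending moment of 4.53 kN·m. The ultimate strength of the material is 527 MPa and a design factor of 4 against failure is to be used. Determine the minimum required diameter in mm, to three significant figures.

σ_allow = 527/4 = 131.8 MPa.
For a solid circular section σ = 32M/(πd³), so d³ = 32M/(π σ_allow) = 32×4530000/(π×131.8) = 350200 mm³.
d = 70.49 mm.

d = 70.5 mm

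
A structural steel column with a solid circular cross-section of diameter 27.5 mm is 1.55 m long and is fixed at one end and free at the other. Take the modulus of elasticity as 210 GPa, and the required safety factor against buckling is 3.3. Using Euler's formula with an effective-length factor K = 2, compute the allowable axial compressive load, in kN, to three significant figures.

I = πd⁴/64 = π×27.5⁴/64 = 28070 mm⁴.
Effective length L_e = KL = 2×1.55 m = 3100 mm.
Euler critical load P_cr = π²EI/L_e² = π²×210000×28070/3100² = 6055 N.
P_allow = P_cr/n = 6055/3.3 = 1835 N.

P_allow = 1.83 kN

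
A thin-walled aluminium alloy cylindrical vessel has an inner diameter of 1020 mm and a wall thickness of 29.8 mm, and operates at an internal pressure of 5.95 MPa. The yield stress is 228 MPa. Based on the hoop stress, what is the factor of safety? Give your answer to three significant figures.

σ_h = pD/(2t) = 5.95×1020/(2×29.8) = 101.8 MPa.
n = 228/101.8 = 2.239.

n = 2.24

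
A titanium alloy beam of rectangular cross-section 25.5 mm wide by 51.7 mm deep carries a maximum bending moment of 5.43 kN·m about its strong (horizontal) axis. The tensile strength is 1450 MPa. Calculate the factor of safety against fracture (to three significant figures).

n = 3.03

Section modulus S = bh²/6 = 25.5×51.7²/6 = 11360 mm³.
σ = M/S = 5430000/11360 = 478.0 MPa.
n = 1450/478.0 = 3.033.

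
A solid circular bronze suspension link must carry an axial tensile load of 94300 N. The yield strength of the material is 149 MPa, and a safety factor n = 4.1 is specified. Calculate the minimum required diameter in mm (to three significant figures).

d = 57.5 mm

Allowable stress σ_allow = 149/4.1 = 36.34 MPa.
Required area A = F/σ_allow = 94300/36.34 = 2595 mm².
A = πd²/4 → d = √(4A/π) = 57.48 mm.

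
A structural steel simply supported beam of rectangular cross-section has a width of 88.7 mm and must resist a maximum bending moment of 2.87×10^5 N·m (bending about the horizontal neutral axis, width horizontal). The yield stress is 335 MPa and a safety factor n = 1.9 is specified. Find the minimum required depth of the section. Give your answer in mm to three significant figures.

h = 332 mm

σ_allow = 335/1.9 = 176.3 MPa.
For a rectangular section σ = 6M/(bh²), so h² = 6M/(b σ_allow) = 6×2.8700×10^8/(88.7×176.3) = 110100 mm².
h = 331.8 mm.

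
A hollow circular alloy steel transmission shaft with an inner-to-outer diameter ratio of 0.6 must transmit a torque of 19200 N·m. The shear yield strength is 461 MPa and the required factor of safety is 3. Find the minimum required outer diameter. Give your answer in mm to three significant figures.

d_o = 90.1 mm

τ_allow = 461/3 = 153.7 MPa.
For a hollow shaft τ = 16T/[πd_o³(1−k⁴)] with k = 0.6, so 1−k⁴ = 0.8704.
d_o³ = 16T/[π τ_allow (1−k⁴)] = 16×1.9200×10^7/(π×153.7×0.8704) = 731100 mm³.
d_o = 90.09 mm.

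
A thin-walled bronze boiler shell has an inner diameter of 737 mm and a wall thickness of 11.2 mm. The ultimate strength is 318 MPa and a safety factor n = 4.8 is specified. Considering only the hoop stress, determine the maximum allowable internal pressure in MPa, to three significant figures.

σ_allow = 318/4.8 = 66.25 MPa.
σ_h = pD/(2t) → p_allow = 2σ_allow t/D = 2×66.25×11.2/737 = 2.014 MPa.

p_allow = 2.01 MPa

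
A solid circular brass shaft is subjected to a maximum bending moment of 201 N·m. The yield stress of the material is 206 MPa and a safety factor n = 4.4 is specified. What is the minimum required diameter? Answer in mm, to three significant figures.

d = 35.2 mm

σ_allow = 206/4.4 = 46.82 MPa.
For a solid circular section σ = 32M/(πd³), so d³ = 32M/(π σ_allow) = 32×201000/(π×46.82) = 43730 mm³.
d = 35.23 mm.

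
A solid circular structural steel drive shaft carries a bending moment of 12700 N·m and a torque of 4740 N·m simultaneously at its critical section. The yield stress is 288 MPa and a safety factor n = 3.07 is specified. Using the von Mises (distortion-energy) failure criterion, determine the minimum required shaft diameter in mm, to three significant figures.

σ_allow = σ_y/n = 288/3.07 = 93.81 MPa.
For a solid shaft σ_b = 32M/(πd³) and τ = 16T/(πd³), so the von Mises stress is σ' = (16/πd³)·√(4M²+3T²).
√(4M²+3T²) = √(4×(1.270×10^7)² + 3×(4.740×10^6)²) = 2.669×10^7 N·mm.
d³ = 16×2.669×10^7/(π×93.81) = 1.449×10^6 mm³.
d = 113.2 mm.

d = 113 mm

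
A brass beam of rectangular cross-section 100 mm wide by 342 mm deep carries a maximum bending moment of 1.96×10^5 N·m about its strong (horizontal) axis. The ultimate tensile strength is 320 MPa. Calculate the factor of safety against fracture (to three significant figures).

n = 3.18

Section modulus S = bh²/6 = 100×342²/6 = 1.949×10^6 mm³.
σ = M/S = 1.9600×10^8/1.949×10^6 = 100.5 MPa.
n = 320/100.5 = 3.183.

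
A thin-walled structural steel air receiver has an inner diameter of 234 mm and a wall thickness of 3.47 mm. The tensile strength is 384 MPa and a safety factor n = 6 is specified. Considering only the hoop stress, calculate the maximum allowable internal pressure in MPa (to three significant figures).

σ_allow = 384/6 = 64.00 MPa.
σ_h = pD/(2t) → p_allow = 2σ_allow t/D = 2×64.00×3.47/234 = 1.898 MPa.

p_allow = 1.90 MPa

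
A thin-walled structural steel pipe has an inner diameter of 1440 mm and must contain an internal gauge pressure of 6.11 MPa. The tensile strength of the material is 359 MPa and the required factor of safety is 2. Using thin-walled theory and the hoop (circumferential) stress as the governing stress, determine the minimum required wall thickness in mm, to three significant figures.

t = 24.5 mm

σ_allow = 359/2 = 179.5 MPa.
Hoop stress σ_h = pD/(2t), so t = pD/(2σ_allow) = 6.11×1440/(2×179.5) = 24.51 mm.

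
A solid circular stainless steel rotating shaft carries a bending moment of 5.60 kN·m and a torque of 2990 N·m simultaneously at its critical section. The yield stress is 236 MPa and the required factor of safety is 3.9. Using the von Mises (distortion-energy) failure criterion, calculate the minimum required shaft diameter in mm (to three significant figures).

σ_allow = σ_y/n = 236/3.9 = 60.51 MPa.
For a solid shaft σ_b = 32M/(πd³) and τ = 16T/(πd³), so the von Mises stress is σ' = (16/πd³)·√(4M²+3T²).
√(4M²+3T²) = √(4×(5.600×10^6)² + 3×(2.990×10^6)²) = 1.234×10^7 N·mm.
d³ = 16×1.234×10^7/(π×60.51) = 1.039×10^6 mm³.
d = 101.3 mm.

d = 101 mm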